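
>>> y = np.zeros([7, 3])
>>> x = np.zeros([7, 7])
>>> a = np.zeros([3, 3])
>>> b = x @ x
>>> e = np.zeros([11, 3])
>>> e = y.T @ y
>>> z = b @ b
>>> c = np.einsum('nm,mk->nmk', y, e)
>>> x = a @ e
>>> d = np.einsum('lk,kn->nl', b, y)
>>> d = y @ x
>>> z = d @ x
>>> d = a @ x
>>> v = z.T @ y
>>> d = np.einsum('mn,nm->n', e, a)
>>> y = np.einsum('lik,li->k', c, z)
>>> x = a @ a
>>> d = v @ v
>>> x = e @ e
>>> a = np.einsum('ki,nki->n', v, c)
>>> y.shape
(3,)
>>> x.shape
(3, 3)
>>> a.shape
(7,)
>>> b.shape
(7, 7)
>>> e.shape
(3, 3)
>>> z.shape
(7, 3)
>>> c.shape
(7, 3, 3)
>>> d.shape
(3, 3)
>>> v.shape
(3, 3)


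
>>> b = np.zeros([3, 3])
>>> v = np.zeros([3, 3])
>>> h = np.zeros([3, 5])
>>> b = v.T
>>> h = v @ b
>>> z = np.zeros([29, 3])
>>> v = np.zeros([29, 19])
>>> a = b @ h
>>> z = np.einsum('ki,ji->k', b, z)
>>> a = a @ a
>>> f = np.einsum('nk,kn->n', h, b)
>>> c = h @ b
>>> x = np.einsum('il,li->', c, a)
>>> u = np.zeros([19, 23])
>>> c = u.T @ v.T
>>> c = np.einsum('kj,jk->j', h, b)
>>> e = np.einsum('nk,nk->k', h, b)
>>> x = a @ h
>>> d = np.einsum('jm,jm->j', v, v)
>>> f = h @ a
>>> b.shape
(3, 3)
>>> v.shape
(29, 19)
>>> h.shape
(3, 3)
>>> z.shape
(3,)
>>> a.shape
(3, 3)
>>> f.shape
(3, 3)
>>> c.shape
(3,)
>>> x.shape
(3, 3)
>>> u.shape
(19, 23)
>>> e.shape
(3,)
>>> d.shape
(29,)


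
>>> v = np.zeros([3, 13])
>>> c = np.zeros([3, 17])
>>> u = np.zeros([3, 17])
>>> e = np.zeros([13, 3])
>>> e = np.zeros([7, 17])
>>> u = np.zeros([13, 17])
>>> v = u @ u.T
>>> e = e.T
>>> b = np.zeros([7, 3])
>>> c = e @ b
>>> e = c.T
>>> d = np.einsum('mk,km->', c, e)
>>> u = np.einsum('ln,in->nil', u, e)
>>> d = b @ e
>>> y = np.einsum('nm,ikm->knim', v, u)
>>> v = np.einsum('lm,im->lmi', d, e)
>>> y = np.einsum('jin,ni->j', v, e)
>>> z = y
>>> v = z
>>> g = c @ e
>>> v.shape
(7,)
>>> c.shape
(17, 3)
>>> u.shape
(17, 3, 13)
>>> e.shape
(3, 17)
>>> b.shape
(7, 3)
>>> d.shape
(7, 17)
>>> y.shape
(7,)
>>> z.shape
(7,)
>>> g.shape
(17, 17)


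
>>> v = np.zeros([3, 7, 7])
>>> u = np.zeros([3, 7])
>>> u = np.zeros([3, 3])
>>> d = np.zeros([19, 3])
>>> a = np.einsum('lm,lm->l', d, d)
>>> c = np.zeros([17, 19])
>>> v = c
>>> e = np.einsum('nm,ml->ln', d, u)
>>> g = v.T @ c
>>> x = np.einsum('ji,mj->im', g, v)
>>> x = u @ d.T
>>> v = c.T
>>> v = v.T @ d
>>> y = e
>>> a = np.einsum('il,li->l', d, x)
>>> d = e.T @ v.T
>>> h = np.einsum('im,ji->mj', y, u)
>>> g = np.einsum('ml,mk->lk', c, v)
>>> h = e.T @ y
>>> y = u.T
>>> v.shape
(17, 3)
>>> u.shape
(3, 3)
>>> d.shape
(19, 17)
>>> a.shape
(3,)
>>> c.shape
(17, 19)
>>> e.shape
(3, 19)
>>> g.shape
(19, 3)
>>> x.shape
(3, 19)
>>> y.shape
(3, 3)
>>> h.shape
(19, 19)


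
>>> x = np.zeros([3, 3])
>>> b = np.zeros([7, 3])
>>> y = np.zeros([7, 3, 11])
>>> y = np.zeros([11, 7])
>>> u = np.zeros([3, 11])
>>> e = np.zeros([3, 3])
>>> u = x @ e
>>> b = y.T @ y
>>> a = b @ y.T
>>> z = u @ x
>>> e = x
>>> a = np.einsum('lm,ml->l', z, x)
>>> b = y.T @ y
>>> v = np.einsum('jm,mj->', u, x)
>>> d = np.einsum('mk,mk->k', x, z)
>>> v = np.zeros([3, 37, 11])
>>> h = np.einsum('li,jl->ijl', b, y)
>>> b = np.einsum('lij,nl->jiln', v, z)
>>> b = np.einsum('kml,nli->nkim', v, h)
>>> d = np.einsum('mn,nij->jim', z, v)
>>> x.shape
(3, 3)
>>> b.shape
(7, 3, 7, 37)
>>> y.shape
(11, 7)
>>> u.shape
(3, 3)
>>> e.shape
(3, 3)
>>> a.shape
(3,)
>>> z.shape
(3, 3)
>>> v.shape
(3, 37, 11)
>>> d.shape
(11, 37, 3)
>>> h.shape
(7, 11, 7)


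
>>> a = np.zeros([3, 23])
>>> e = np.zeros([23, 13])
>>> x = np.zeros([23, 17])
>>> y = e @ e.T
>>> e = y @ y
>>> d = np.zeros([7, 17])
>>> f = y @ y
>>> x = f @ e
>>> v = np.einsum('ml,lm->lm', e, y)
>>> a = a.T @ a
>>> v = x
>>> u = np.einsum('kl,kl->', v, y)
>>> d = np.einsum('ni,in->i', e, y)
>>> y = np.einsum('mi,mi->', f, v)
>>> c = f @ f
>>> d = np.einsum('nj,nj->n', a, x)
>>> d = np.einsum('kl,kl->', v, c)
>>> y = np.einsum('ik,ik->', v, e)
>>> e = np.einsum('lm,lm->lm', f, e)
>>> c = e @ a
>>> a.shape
(23, 23)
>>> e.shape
(23, 23)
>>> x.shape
(23, 23)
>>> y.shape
()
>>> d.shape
()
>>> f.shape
(23, 23)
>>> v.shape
(23, 23)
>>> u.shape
()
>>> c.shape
(23, 23)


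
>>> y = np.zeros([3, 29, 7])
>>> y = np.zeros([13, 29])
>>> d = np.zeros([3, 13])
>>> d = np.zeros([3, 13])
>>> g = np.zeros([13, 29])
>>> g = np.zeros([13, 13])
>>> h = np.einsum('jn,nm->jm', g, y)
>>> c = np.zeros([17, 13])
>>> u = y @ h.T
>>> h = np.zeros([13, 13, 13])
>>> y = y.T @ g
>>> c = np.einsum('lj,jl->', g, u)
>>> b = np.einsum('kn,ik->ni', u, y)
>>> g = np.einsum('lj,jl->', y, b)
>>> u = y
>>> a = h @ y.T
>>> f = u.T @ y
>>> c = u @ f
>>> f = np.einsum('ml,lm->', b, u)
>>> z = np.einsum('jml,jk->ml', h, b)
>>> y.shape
(29, 13)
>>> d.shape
(3, 13)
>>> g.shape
()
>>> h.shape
(13, 13, 13)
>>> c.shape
(29, 13)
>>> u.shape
(29, 13)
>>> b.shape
(13, 29)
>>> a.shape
(13, 13, 29)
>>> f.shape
()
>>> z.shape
(13, 13)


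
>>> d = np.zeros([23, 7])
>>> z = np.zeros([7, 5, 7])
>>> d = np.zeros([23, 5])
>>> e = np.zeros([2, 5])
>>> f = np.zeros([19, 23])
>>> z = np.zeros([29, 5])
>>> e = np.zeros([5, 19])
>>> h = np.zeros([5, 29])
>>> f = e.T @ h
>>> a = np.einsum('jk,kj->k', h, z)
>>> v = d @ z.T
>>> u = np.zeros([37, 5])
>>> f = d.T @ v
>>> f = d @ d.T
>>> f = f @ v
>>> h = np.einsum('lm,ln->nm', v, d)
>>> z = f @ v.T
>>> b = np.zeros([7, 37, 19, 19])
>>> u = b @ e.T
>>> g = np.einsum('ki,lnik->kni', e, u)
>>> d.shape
(23, 5)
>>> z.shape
(23, 23)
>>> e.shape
(5, 19)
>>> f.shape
(23, 29)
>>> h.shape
(5, 29)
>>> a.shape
(29,)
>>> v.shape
(23, 29)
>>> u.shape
(7, 37, 19, 5)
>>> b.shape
(7, 37, 19, 19)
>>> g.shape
(5, 37, 19)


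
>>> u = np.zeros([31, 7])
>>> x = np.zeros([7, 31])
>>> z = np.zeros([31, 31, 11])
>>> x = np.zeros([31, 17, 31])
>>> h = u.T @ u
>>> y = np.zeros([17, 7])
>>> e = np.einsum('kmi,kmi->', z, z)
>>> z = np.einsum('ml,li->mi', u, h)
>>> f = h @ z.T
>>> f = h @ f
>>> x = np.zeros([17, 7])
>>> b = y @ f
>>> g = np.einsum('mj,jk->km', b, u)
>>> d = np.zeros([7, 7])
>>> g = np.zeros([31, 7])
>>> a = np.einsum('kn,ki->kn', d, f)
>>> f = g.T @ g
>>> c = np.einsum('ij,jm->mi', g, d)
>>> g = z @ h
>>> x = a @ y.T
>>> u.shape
(31, 7)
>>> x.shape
(7, 17)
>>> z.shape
(31, 7)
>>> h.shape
(7, 7)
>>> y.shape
(17, 7)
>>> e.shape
()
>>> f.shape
(7, 7)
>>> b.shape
(17, 31)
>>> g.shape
(31, 7)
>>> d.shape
(7, 7)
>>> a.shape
(7, 7)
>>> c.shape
(7, 31)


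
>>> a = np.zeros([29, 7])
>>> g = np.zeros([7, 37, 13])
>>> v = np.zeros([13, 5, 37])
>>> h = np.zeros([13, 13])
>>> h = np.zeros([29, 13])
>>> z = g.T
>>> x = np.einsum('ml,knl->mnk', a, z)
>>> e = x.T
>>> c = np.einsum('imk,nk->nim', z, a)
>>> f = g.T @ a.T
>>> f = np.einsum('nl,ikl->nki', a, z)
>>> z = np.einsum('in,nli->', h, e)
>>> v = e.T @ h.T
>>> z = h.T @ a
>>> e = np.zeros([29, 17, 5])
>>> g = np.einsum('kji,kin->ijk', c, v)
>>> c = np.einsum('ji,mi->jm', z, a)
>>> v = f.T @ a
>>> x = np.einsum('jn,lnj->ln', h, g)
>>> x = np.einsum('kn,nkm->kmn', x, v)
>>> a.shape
(29, 7)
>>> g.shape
(37, 13, 29)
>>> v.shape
(13, 37, 7)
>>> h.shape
(29, 13)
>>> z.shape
(13, 7)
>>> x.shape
(37, 7, 13)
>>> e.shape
(29, 17, 5)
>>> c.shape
(13, 29)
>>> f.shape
(29, 37, 13)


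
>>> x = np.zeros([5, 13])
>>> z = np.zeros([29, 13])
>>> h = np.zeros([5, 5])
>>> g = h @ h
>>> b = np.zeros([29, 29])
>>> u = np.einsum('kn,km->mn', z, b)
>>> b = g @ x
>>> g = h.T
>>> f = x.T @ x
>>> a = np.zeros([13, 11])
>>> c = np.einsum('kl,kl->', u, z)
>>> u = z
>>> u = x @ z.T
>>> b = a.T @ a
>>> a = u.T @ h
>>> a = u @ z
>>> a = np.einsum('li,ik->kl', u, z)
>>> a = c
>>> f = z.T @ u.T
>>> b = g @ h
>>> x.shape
(5, 13)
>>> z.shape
(29, 13)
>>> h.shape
(5, 5)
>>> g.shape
(5, 5)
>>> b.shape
(5, 5)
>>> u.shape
(5, 29)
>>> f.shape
(13, 5)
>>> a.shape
()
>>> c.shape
()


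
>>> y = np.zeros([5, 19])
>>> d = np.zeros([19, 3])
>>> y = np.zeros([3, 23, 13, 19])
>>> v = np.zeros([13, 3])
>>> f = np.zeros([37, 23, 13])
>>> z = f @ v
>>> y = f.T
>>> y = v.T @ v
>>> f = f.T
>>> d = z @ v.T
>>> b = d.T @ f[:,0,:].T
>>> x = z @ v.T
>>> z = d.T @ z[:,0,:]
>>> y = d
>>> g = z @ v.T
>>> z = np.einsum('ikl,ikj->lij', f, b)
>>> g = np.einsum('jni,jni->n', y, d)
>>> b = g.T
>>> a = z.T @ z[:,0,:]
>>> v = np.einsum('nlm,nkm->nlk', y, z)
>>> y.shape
(37, 23, 13)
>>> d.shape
(37, 23, 13)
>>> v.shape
(37, 23, 13)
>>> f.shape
(13, 23, 37)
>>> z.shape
(37, 13, 13)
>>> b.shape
(23,)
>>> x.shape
(37, 23, 13)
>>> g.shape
(23,)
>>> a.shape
(13, 13, 13)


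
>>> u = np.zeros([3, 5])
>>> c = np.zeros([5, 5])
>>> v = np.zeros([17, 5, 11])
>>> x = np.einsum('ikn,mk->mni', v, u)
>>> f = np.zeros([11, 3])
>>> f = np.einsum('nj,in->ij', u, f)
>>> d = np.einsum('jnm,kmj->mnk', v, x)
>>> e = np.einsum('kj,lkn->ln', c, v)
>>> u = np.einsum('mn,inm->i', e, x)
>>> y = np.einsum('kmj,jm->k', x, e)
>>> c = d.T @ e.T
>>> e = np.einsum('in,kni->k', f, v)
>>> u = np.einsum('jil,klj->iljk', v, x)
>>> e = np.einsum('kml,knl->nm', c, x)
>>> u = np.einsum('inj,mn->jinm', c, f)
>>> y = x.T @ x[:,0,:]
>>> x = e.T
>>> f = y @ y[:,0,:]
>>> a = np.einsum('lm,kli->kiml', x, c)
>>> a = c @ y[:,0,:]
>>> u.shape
(17, 3, 5, 11)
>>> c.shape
(3, 5, 17)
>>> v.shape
(17, 5, 11)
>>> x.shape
(5, 11)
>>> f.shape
(17, 11, 17)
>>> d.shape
(11, 5, 3)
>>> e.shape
(11, 5)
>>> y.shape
(17, 11, 17)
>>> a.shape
(3, 5, 17)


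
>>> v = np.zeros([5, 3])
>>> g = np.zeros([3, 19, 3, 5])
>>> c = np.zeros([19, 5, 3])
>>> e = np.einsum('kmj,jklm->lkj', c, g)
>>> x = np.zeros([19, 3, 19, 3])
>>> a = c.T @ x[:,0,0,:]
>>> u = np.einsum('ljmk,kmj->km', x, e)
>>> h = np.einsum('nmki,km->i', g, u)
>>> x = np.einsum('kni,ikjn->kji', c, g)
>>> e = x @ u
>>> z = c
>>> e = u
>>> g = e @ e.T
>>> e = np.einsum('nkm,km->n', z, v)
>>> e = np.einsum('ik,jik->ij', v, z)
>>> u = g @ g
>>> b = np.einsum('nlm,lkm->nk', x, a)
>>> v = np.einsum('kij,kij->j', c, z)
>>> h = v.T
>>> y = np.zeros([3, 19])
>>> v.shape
(3,)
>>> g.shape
(3, 3)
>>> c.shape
(19, 5, 3)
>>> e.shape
(5, 19)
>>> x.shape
(19, 3, 3)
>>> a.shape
(3, 5, 3)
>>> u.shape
(3, 3)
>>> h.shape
(3,)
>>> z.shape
(19, 5, 3)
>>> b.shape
(19, 5)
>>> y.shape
(3, 19)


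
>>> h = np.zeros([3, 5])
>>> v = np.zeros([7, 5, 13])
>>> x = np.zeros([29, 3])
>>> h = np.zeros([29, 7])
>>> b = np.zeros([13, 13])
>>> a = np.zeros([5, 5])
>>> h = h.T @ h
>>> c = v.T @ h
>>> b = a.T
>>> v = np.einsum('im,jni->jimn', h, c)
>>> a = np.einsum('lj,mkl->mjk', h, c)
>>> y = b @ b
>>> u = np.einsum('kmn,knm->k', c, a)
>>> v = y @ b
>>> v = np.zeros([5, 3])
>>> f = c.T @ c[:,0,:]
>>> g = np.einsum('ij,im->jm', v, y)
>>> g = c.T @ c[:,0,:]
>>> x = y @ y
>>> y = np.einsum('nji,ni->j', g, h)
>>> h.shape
(7, 7)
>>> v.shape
(5, 3)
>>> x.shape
(5, 5)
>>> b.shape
(5, 5)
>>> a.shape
(13, 7, 5)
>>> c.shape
(13, 5, 7)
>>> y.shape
(5,)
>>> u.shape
(13,)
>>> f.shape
(7, 5, 7)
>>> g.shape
(7, 5, 7)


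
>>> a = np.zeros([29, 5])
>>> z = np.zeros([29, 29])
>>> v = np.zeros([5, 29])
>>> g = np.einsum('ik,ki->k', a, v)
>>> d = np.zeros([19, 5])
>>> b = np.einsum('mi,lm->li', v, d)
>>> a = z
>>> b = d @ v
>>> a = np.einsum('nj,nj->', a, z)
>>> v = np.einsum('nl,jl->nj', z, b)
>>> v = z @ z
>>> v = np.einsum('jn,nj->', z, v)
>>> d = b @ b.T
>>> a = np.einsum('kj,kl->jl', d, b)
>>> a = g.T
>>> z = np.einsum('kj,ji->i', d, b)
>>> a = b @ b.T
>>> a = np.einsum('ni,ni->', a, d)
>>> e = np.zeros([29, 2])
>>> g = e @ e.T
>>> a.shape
()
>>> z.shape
(29,)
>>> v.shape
()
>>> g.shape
(29, 29)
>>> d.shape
(19, 19)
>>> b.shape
(19, 29)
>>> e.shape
(29, 2)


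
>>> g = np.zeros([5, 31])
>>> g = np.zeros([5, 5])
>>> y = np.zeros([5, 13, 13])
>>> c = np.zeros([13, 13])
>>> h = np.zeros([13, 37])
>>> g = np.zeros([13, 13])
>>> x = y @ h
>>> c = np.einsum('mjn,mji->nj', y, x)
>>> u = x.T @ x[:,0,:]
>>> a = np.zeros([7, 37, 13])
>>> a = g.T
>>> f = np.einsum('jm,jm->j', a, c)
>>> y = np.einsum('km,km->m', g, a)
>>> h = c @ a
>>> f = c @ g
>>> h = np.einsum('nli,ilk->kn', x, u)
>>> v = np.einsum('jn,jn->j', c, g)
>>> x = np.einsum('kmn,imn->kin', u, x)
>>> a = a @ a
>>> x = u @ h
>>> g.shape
(13, 13)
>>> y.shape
(13,)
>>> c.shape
(13, 13)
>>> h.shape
(37, 5)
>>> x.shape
(37, 13, 5)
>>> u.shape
(37, 13, 37)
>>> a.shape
(13, 13)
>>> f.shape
(13, 13)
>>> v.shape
(13,)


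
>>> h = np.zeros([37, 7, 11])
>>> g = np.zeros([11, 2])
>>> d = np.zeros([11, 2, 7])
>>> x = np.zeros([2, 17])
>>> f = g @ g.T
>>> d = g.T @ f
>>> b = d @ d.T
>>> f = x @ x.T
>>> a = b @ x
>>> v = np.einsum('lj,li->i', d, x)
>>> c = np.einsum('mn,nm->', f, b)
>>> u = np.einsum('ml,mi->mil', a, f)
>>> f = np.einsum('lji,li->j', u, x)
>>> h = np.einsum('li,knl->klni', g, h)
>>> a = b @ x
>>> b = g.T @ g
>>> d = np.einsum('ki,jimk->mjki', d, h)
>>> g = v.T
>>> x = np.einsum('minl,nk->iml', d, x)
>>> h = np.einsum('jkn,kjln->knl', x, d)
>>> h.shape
(7, 11, 2)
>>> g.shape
(17,)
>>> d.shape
(7, 37, 2, 11)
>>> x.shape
(37, 7, 11)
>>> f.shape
(2,)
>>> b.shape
(2, 2)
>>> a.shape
(2, 17)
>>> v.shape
(17,)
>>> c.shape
()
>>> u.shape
(2, 2, 17)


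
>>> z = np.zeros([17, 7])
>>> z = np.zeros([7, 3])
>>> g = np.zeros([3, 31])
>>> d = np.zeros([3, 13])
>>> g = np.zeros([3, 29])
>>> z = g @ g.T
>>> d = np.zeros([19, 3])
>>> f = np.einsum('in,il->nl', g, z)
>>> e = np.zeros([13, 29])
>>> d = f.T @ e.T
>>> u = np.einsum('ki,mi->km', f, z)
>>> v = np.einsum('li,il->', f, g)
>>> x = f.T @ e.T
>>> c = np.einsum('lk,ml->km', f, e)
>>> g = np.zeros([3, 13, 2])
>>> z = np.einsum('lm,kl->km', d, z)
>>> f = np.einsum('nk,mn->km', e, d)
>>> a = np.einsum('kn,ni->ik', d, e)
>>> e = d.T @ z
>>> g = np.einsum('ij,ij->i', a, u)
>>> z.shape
(3, 13)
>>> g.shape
(29,)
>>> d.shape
(3, 13)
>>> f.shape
(29, 3)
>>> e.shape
(13, 13)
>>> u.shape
(29, 3)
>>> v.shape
()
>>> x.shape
(3, 13)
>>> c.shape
(3, 13)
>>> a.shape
(29, 3)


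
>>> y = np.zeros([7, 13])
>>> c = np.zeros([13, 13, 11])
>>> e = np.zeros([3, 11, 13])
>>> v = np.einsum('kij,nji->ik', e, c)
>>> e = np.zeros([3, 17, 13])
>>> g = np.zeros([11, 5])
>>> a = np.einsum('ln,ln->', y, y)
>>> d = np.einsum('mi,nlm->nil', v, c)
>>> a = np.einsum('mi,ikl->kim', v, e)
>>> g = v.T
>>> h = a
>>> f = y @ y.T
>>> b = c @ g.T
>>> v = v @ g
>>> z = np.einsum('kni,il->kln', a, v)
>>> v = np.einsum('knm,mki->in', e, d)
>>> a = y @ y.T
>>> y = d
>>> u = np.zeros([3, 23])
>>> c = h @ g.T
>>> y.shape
(13, 3, 13)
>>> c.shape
(17, 3, 3)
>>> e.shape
(3, 17, 13)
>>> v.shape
(13, 17)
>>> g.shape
(3, 11)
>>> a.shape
(7, 7)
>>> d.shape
(13, 3, 13)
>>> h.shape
(17, 3, 11)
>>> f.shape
(7, 7)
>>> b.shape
(13, 13, 3)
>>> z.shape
(17, 11, 3)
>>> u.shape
(3, 23)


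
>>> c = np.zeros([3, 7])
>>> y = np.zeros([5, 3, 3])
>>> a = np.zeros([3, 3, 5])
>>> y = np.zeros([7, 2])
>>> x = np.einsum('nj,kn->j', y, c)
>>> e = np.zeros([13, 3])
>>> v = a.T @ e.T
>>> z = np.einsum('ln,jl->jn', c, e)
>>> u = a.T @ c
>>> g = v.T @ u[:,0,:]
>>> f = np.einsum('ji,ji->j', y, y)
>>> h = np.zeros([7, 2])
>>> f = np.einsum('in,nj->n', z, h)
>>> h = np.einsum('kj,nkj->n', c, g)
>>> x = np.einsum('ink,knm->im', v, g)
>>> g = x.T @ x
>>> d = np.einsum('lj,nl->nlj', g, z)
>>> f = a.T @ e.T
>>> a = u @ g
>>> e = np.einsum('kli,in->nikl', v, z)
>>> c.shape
(3, 7)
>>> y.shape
(7, 2)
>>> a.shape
(5, 3, 7)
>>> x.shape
(5, 7)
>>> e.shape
(7, 13, 5, 3)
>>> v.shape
(5, 3, 13)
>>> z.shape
(13, 7)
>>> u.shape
(5, 3, 7)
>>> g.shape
(7, 7)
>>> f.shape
(5, 3, 13)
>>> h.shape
(13,)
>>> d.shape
(13, 7, 7)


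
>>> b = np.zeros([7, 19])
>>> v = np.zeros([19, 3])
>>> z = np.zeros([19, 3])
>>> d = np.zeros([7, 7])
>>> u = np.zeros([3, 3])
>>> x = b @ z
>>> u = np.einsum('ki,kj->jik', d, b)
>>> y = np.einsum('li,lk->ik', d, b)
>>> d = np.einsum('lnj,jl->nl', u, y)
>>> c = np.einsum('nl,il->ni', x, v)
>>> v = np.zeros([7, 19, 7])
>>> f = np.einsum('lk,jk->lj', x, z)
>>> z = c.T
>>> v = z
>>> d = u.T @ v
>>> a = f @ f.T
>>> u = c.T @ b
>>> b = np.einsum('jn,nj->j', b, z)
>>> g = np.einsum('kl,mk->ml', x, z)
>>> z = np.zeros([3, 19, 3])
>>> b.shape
(7,)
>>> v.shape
(19, 7)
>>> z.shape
(3, 19, 3)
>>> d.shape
(7, 7, 7)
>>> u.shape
(19, 19)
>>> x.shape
(7, 3)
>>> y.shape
(7, 19)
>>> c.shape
(7, 19)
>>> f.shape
(7, 19)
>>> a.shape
(7, 7)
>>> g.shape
(19, 3)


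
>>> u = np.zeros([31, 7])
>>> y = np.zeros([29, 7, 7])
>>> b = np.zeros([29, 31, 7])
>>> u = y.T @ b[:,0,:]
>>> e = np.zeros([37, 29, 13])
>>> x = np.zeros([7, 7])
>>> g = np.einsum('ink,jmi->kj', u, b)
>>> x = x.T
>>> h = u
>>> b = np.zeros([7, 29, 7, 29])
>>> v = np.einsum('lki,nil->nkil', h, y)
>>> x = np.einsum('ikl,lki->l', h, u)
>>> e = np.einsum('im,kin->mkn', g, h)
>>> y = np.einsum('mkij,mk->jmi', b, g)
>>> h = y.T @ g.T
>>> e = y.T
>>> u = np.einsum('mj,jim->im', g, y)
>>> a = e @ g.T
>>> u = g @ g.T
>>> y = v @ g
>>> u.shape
(7, 7)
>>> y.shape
(29, 7, 7, 29)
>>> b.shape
(7, 29, 7, 29)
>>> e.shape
(7, 7, 29)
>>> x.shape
(7,)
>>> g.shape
(7, 29)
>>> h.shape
(7, 7, 7)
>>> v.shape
(29, 7, 7, 7)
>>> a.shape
(7, 7, 7)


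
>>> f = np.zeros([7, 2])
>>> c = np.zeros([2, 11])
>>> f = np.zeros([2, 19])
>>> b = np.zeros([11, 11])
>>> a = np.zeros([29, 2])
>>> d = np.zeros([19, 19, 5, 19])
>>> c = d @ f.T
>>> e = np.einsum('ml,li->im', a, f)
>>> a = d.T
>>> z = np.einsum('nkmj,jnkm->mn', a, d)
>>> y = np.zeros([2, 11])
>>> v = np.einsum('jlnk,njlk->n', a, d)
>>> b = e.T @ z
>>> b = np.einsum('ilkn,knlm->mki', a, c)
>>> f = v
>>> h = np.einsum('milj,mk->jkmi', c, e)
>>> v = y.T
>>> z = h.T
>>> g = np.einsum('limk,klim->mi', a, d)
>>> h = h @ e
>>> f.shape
(19,)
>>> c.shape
(19, 19, 5, 2)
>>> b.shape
(2, 19, 19)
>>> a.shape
(19, 5, 19, 19)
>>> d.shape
(19, 19, 5, 19)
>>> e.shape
(19, 29)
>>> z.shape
(19, 19, 29, 2)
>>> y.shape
(2, 11)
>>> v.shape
(11, 2)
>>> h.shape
(2, 29, 19, 29)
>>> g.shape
(19, 5)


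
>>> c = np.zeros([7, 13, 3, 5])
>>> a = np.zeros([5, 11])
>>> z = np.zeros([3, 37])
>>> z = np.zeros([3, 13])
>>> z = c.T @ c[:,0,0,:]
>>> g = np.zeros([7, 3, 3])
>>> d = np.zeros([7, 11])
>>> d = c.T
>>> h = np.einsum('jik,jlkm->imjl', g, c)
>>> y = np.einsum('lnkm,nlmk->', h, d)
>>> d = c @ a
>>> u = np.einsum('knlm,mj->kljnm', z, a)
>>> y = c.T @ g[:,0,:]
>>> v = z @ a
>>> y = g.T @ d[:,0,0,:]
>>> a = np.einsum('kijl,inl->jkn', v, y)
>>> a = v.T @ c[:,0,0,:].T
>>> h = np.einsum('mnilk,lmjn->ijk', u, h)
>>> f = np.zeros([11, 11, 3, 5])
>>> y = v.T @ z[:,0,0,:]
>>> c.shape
(7, 13, 3, 5)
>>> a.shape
(11, 13, 3, 7)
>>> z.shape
(5, 3, 13, 5)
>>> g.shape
(7, 3, 3)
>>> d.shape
(7, 13, 3, 11)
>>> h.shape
(11, 7, 5)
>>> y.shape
(11, 13, 3, 5)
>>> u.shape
(5, 13, 11, 3, 5)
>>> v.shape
(5, 3, 13, 11)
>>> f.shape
(11, 11, 3, 5)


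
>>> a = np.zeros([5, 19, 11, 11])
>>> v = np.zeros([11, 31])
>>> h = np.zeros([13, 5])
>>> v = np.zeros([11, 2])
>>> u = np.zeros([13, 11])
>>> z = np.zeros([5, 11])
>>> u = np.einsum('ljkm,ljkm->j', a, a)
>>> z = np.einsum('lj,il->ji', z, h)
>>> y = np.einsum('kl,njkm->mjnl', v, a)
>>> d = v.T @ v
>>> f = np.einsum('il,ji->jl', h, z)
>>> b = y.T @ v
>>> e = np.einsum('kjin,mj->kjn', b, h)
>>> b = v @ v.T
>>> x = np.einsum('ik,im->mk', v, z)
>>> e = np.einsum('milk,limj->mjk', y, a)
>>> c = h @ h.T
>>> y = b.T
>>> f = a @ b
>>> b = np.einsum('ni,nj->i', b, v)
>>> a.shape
(5, 19, 11, 11)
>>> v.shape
(11, 2)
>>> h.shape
(13, 5)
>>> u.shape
(19,)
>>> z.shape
(11, 13)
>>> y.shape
(11, 11)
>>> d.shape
(2, 2)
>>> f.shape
(5, 19, 11, 11)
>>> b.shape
(11,)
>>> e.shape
(11, 11, 2)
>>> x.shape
(13, 2)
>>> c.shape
(13, 13)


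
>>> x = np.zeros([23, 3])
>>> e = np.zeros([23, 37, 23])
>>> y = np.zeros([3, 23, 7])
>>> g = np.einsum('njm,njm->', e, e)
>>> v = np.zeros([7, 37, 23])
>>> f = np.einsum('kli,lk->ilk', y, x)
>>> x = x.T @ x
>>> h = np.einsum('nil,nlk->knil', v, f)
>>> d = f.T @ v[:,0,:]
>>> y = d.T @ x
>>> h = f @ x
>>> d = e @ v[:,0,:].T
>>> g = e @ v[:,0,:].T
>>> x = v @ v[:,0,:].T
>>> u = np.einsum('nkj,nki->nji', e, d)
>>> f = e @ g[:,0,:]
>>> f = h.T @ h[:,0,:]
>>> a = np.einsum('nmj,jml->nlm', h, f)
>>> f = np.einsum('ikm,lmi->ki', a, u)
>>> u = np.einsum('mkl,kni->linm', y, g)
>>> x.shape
(7, 37, 7)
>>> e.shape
(23, 37, 23)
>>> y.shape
(23, 23, 3)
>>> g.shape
(23, 37, 7)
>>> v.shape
(7, 37, 23)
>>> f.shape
(3, 7)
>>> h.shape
(7, 23, 3)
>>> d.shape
(23, 37, 7)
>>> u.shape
(3, 7, 37, 23)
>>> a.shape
(7, 3, 23)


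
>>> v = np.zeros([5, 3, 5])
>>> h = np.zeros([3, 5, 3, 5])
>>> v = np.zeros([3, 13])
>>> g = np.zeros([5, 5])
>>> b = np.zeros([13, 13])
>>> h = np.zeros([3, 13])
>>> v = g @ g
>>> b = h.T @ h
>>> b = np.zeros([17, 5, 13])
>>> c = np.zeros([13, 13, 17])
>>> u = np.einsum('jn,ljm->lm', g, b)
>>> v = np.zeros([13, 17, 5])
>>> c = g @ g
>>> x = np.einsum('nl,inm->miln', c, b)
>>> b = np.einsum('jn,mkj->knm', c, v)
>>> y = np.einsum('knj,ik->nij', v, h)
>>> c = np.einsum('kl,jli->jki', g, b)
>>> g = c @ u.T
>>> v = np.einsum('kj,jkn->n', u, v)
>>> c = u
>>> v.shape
(5,)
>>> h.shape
(3, 13)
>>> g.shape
(17, 5, 17)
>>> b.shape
(17, 5, 13)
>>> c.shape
(17, 13)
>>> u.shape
(17, 13)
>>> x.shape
(13, 17, 5, 5)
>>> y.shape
(17, 3, 5)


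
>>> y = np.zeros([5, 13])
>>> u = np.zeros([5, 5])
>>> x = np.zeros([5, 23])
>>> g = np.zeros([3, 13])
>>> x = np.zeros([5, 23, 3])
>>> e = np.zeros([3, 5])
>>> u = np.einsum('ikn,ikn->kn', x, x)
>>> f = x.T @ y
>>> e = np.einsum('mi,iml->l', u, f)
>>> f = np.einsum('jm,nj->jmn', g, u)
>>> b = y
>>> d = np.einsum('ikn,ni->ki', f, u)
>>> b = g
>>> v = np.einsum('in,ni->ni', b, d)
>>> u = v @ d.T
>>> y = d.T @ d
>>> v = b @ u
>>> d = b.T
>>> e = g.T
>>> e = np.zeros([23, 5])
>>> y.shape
(3, 3)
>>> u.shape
(13, 13)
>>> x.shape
(5, 23, 3)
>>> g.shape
(3, 13)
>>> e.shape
(23, 5)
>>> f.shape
(3, 13, 23)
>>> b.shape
(3, 13)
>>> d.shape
(13, 3)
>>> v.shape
(3, 13)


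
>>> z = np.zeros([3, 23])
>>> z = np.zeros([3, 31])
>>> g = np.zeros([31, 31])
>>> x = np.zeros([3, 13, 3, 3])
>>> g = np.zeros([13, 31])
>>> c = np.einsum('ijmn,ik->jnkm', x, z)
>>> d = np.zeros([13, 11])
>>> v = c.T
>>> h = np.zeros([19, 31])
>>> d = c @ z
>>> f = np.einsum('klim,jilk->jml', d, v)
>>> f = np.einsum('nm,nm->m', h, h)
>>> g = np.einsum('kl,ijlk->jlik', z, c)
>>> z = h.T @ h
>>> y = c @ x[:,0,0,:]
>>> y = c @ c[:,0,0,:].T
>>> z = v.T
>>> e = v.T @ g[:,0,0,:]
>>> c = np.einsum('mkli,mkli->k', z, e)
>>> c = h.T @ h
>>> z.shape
(13, 3, 31, 3)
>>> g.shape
(3, 31, 13, 3)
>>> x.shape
(3, 13, 3, 3)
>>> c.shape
(31, 31)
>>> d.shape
(13, 3, 31, 31)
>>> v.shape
(3, 31, 3, 13)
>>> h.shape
(19, 31)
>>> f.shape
(31,)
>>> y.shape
(13, 3, 31, 13)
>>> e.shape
(13, 3, 31, 3)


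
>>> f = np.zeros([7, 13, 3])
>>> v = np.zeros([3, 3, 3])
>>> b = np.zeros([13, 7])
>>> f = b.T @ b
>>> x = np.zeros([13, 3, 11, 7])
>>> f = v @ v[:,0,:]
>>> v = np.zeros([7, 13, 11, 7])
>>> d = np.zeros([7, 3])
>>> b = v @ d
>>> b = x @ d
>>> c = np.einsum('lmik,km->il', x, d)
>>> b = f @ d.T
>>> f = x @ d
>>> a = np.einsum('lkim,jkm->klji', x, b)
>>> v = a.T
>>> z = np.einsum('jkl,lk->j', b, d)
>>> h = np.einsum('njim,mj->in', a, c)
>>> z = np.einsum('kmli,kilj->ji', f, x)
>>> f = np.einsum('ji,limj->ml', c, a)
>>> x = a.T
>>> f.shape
(3, 3)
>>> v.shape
(11, 3, 13, 3)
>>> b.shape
(3, 3, 7)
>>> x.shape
(11, 3, 13, 3)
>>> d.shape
(7, 3)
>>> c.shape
(11, 13)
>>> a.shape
(3, 13, 3, 11)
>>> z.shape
(7, 3)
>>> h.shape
(3, 3)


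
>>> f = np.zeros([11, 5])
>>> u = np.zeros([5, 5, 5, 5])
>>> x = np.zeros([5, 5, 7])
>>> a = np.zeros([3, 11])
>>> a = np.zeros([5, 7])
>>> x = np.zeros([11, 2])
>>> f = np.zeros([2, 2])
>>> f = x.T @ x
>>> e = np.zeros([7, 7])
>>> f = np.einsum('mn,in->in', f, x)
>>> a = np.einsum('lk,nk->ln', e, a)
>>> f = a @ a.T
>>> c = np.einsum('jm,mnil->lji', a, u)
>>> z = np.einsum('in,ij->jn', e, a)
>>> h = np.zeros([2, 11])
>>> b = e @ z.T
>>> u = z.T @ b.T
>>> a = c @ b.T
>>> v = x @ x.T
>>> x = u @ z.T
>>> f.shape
(7, 7)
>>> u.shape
(7, 7)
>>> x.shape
(7, 5)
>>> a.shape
(5, 7, 7)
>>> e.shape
(7, 7)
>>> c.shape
(5, 7, 5)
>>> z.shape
(5, 7)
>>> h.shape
(2, 11)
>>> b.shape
(7, 5)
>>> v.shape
(11, 11)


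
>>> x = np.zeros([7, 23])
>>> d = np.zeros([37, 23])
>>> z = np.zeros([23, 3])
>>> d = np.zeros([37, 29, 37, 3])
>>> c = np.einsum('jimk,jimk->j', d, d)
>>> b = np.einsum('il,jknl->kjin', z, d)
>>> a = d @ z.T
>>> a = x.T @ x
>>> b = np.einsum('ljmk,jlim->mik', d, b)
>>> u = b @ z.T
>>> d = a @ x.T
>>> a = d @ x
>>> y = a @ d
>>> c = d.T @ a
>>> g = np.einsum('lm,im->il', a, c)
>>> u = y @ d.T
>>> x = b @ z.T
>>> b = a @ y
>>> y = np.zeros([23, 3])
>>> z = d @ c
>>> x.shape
(37, 23, 23)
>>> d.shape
(23, 7)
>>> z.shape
(23, 23)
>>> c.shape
(7, 23)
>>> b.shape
(23, 7)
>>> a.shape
(23, 23)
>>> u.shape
(23, 23)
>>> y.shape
(23, 3)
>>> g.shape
(7, 23)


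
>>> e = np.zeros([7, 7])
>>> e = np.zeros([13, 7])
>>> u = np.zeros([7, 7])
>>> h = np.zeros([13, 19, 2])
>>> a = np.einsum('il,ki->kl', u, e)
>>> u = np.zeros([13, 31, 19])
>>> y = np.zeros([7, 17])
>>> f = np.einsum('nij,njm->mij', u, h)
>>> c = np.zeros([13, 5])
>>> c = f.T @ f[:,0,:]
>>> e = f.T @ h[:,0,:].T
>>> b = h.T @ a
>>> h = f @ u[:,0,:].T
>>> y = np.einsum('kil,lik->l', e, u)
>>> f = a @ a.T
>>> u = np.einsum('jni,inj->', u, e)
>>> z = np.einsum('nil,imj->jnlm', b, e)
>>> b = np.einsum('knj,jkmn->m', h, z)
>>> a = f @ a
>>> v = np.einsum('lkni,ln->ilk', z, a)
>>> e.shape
(19, 31, 13)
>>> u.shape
()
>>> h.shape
(2, 31, 13)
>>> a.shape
(13, 7)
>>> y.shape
(13,)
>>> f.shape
(13, 13)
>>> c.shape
(19, 31, 19)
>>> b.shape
(7,)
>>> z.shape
(13, 2, 7, 31)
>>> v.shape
(31, 13, 2)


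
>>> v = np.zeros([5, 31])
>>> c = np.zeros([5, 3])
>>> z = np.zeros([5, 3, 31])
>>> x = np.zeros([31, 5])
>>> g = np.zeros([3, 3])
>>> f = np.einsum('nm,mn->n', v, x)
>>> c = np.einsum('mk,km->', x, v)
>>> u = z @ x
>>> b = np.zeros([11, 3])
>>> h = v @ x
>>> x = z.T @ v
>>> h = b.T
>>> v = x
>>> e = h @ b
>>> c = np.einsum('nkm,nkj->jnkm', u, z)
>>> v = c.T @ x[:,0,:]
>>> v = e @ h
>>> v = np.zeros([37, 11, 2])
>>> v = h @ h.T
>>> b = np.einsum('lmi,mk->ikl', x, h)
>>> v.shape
(3, 3)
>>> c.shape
(31, 5, 3, 5)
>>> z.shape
(5, 3, 31)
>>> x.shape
(31, 3, 31)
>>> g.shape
(3, 3)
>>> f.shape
(5,)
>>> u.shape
(5, 3, 5)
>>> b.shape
(31, 11, 31)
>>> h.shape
(3, 11)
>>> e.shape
(3, 3)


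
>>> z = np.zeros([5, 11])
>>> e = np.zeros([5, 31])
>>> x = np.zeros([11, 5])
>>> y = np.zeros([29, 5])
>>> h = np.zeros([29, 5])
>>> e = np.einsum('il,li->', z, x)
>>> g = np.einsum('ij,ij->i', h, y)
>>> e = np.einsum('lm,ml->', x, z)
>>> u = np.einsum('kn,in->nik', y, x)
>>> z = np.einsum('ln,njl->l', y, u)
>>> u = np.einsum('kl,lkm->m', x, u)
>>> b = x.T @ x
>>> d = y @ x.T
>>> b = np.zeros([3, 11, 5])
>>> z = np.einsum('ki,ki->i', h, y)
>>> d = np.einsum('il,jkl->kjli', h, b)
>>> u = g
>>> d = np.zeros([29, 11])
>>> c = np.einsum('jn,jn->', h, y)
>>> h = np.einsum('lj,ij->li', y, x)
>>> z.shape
(5,)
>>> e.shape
()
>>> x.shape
(11, 5)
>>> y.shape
(29, 5)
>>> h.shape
(29, 11)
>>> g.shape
(29,)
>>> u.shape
(29,)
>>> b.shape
(3, 11, 5)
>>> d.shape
(29, 11)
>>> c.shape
()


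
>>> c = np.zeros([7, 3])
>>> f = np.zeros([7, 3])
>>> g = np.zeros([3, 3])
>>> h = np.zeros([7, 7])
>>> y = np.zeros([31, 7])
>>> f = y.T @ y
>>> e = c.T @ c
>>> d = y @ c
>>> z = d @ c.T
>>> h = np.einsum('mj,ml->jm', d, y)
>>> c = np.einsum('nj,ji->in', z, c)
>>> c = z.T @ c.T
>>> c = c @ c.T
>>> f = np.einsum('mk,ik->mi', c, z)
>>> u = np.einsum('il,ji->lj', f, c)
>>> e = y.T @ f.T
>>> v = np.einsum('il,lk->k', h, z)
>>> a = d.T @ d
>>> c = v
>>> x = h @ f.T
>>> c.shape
(7,)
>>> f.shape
(7, 31)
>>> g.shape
(3, 3)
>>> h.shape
(3, 31)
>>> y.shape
(31, 7)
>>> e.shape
(7, 7)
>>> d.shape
(31, 3)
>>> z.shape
(31, 7)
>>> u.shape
(31, 7)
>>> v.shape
(7,)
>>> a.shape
(3, 3)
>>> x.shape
(3, 7)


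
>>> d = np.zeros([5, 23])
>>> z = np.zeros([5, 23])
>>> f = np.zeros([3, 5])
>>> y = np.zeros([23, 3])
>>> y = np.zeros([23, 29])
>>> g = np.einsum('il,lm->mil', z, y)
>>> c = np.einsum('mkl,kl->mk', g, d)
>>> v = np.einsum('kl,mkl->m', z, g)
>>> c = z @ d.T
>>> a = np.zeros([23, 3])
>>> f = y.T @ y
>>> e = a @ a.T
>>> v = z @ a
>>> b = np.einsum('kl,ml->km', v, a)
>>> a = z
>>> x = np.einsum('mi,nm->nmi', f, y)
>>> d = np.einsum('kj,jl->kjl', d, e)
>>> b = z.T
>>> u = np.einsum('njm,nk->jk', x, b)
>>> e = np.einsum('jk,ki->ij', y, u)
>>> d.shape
(5, 23, 23)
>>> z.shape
(5, 23)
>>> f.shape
(29, 29)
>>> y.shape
(23, 29)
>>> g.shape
(29, 5, 23)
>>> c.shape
(5, 5)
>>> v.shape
(5, 3)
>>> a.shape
(5, 23)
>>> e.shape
(5, 23)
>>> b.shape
(23, 5)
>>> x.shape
(23, 29, 29)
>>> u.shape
(29, 5)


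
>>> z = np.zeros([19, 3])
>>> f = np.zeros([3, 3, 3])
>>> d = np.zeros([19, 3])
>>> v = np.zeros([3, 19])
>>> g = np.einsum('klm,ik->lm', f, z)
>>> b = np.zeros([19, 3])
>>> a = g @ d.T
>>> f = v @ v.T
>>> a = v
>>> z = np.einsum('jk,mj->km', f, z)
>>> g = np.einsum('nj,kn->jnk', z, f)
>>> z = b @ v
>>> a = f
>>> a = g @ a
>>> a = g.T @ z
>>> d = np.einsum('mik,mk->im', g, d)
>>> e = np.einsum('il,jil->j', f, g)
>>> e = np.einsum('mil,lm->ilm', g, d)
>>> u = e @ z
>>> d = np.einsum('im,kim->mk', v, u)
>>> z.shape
(19, 19)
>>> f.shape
(3, 3)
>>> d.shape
(19, 3)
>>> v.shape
(3, 19)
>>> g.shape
(19, 3, 3)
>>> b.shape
(19, 3)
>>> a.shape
(3, 3, 19)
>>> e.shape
(3, 3, 19)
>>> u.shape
(3, 3, 19)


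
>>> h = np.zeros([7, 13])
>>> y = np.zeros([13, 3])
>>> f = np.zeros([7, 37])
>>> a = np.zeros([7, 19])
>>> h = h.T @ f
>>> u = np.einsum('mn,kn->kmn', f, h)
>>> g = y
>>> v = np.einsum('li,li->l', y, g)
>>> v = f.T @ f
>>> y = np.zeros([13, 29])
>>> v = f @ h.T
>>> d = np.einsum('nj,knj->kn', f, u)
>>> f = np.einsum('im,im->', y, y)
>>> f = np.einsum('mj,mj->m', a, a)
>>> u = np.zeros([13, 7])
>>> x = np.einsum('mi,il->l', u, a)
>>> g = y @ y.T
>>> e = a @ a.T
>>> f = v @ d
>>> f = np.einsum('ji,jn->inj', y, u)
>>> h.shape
(13, 37)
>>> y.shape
(13, 29)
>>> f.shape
(29, 7, 13)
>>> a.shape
(7, 19)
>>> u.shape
(13, 7)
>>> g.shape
(13, 13)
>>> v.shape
(7, 13)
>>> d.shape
(13, 7)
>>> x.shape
(19,)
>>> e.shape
(7, 7)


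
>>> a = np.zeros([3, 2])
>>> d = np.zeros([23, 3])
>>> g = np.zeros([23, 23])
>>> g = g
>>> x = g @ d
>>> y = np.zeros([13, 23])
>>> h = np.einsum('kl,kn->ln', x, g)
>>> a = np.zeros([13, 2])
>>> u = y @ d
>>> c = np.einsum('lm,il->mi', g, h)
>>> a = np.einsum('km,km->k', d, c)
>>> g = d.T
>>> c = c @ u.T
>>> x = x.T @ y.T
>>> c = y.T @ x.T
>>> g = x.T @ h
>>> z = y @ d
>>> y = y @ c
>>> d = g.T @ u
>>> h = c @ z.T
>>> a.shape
(23,)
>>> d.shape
(23, 3)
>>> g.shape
(13, 23)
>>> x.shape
(3, 13)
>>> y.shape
(13, 3)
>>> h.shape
(23, 13)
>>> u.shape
(13, 3)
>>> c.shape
(23, 3)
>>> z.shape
(13, 3)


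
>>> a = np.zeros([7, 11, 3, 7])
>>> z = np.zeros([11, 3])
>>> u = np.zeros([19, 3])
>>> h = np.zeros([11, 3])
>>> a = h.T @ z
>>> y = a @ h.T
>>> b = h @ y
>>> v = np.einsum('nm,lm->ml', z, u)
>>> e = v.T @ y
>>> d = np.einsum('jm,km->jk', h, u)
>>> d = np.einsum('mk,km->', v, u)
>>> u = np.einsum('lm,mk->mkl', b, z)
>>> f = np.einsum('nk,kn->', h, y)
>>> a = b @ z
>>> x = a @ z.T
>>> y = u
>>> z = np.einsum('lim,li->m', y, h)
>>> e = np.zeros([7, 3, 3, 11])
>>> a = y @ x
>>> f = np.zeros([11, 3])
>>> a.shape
(11, 3, 11)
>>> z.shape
(11,)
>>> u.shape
(11, 3, 11)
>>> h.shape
(11, 3)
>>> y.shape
(11, 3, 11)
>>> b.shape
(11, 11)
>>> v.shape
(3, 19)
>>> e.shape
(7, 3, 3, 11)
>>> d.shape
()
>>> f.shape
(11, 3)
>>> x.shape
(11, 11)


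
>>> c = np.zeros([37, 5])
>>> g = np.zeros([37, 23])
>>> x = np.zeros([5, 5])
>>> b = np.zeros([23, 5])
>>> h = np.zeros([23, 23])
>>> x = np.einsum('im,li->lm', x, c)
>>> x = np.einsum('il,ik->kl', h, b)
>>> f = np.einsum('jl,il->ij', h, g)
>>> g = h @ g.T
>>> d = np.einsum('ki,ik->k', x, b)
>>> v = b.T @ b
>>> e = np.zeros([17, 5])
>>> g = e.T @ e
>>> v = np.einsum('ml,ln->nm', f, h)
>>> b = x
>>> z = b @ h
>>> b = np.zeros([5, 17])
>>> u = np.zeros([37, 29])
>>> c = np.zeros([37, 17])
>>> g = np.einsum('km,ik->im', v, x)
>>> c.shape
(37, 17)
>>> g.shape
(5, 37)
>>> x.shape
(5, 23)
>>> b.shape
(5, 17)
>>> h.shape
(23, 23)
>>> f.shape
(37, 23)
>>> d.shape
(5,)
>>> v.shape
(23, 37)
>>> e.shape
(17, 5)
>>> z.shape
(5, 23)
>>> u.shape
(37, 29)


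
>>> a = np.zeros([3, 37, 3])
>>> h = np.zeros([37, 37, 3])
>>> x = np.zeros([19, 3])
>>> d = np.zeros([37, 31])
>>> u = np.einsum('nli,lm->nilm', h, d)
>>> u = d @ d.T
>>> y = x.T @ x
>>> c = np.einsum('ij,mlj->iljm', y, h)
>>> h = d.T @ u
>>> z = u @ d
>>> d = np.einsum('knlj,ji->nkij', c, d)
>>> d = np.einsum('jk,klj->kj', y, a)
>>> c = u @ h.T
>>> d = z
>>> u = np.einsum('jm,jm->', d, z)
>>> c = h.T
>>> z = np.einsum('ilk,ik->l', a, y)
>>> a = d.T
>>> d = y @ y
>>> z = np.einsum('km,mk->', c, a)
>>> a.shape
(31, 37)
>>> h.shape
(31, 37)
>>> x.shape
(19, 3)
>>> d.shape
(3, 3)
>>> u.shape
()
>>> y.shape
(3, 3)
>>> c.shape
(37, 31)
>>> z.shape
()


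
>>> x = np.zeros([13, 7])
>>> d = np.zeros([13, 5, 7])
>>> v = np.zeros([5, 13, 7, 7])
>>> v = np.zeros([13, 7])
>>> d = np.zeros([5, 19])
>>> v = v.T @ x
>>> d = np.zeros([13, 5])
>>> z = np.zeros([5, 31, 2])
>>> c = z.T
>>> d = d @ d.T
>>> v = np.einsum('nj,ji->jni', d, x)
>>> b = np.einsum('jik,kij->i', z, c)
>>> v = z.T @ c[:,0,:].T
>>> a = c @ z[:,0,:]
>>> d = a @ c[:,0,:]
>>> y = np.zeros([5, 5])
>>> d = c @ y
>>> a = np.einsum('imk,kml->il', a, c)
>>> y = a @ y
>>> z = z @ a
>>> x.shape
(13, 7)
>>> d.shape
(2, 31, 5)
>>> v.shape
(2, 31, 2)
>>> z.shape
(5, 31, 5)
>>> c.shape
(2, 31, 5)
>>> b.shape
(31,)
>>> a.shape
(2, 5)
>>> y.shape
(2, 5)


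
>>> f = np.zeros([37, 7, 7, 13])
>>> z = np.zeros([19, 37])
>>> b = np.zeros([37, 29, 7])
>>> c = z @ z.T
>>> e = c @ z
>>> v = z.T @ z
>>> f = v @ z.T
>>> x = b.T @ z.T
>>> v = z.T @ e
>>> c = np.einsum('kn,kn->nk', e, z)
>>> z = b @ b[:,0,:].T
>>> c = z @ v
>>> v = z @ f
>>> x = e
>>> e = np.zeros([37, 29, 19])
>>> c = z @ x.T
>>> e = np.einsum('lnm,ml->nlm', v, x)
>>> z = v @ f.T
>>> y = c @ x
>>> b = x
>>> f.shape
(37, 19)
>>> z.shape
(37, 29, 37)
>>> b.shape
(19, 37)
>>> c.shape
(37, 29, 19)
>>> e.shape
(29, 37, 19)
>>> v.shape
(37, 29, 19)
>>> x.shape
(19, 37)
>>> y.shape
(37, 29, 37)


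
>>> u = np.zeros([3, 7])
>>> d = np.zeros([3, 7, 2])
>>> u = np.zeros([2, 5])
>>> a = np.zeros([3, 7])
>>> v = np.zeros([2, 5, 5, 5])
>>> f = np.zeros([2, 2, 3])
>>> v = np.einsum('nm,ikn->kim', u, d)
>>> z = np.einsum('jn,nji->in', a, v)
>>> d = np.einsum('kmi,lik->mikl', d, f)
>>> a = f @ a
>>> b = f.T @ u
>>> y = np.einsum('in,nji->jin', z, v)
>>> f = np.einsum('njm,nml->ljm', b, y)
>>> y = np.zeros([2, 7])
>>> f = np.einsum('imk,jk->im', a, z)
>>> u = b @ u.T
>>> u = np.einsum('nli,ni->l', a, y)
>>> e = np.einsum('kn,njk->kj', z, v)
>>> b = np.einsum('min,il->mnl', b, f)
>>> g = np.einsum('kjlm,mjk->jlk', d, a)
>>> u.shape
(2,)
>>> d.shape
(7, 2, 3, 2)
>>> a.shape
(2, 2, 7)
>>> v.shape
(7, 3, 5)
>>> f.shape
(2, 2)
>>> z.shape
(5, 7)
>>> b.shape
(3, 5, 2)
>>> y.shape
(2, 7)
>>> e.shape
(5, 3)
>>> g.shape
(2, 3, 7)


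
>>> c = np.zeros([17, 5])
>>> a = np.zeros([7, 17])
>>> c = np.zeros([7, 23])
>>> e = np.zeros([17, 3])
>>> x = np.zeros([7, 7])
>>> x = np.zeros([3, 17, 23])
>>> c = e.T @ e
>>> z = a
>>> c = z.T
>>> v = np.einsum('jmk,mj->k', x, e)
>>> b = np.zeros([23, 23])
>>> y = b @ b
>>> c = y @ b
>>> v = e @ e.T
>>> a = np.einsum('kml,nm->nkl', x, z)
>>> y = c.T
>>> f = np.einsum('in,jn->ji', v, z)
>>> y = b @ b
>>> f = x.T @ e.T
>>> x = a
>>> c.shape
(23, 23)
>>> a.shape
(7, 3, 23)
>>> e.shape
(17, 3)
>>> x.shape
(7, 3, 23)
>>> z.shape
(7, 17)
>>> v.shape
(17, 17)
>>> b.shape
(23, 23)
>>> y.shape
(23, 23)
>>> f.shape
(23, 17, 17)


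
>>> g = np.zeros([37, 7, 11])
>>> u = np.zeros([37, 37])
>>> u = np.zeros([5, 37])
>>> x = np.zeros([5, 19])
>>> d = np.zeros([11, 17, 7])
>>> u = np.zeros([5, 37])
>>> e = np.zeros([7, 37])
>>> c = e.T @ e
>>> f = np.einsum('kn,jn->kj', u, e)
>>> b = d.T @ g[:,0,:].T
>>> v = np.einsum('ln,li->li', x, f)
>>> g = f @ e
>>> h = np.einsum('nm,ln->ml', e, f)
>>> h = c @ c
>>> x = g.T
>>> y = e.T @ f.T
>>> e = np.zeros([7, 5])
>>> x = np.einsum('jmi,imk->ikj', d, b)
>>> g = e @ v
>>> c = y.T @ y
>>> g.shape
(7, 7)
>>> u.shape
(5, 37)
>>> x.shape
(7, 37, 11)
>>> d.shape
(11, 17, 7)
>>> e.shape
(7, 5)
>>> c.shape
(5, 5)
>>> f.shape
(5, 7)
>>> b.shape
(7, 17, 37)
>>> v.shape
(5, 7)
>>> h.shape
(37, 37)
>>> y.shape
(37, 5)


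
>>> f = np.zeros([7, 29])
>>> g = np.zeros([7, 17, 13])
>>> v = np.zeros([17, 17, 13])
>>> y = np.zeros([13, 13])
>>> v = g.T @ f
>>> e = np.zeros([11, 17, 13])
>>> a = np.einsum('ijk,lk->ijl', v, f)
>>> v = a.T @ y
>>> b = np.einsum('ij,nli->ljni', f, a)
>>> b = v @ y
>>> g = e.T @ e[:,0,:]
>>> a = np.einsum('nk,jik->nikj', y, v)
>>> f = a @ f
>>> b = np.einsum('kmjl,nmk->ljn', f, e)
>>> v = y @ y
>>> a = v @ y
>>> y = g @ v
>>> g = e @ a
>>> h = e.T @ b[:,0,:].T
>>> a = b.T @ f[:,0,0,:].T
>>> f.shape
(13, 17, 13, 29)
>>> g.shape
(11, 17, 13)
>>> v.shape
(13, 13)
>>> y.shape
(13, 17, 13)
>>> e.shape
(11, 17, 13)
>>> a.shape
(11, 13, 13)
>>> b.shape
(29, 13, 11)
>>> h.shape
(13, 17, 29)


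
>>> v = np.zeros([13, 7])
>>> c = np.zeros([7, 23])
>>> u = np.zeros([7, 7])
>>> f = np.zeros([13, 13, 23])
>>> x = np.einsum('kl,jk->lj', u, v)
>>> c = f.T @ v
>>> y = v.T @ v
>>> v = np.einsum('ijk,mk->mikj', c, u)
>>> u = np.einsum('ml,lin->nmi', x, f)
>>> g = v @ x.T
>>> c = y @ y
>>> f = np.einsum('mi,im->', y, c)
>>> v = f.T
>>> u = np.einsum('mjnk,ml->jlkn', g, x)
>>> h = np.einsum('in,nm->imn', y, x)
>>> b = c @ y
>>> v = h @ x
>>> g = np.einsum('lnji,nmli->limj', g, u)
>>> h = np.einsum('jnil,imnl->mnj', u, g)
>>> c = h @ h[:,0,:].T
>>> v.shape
(7, 13, 13)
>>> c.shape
(7, 13, 7)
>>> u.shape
(23, 13, 7, 7)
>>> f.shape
()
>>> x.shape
(7, 13)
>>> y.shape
(7, 7)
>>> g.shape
(7, 7, 13, 7)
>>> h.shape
(7, 13, 23)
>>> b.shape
(7, 7)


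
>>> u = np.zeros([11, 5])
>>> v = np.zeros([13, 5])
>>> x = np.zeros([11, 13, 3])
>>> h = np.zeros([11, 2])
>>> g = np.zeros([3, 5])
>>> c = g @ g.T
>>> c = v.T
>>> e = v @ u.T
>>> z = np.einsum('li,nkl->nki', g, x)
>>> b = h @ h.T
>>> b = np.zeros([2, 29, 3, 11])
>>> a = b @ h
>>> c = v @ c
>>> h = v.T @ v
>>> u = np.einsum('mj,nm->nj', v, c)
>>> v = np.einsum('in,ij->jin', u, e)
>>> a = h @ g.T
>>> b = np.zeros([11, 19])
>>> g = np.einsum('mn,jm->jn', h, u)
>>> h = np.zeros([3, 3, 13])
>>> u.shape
(13, 5)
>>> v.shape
(11, 13, 5)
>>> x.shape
(11, 13, 3)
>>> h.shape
(3, 3, 13)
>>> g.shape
(13, 5)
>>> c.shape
(13, 13)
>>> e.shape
(13, 11)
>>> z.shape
(11, 13, 5)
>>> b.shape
(11, 19)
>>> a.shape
(5, 3)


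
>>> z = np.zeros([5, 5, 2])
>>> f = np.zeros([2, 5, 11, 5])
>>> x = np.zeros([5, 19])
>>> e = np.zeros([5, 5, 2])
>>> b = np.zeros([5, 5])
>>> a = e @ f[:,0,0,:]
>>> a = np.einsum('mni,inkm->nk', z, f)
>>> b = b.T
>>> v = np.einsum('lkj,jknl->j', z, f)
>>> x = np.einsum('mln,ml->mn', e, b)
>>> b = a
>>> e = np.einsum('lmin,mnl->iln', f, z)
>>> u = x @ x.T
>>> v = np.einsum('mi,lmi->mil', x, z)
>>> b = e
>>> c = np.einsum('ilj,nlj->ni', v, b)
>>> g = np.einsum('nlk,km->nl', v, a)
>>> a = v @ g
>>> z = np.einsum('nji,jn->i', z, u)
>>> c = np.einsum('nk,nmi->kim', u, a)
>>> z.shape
(2,)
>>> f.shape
(2, 5, 11, 5)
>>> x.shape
(5, 2)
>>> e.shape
(11, 2, 5)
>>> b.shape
(11, 2, 5)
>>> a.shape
(5, 2, 2)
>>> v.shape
(5, 2, 5)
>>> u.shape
(5, 5)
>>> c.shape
(5, 2, 2)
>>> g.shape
(5, 2)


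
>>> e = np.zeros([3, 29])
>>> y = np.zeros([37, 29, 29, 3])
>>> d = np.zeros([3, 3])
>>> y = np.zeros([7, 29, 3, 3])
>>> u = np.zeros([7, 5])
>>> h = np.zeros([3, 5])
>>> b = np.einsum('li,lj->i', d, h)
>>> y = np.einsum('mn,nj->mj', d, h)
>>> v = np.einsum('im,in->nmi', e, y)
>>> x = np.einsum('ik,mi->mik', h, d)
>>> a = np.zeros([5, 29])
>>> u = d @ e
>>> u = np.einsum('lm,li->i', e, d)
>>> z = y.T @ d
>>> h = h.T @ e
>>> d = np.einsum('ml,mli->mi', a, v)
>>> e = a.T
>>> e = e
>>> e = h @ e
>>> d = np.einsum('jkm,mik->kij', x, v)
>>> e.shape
(5, 5)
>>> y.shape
(3, 5)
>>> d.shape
(3, 29, 3)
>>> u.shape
(3,)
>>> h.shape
(5, 29)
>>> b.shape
(3,)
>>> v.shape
(5, 29, 3)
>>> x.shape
(3, 3, 5)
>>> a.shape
(5, 29)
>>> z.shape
(5, 3)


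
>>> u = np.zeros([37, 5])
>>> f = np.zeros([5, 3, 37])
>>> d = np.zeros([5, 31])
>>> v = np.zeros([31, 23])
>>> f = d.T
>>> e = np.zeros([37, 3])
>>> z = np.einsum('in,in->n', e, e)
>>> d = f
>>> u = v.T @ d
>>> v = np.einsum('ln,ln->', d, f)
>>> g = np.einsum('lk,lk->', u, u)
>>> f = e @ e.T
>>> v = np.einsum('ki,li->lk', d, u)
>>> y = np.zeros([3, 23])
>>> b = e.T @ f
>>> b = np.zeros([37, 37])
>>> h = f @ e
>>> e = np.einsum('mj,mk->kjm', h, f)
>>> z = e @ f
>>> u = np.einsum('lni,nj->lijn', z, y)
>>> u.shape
(37, 37, 23, 3)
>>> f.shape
(37, 37)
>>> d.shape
(31, 5)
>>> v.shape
(23, 31)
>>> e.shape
(37, 3, 37)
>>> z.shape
(37, 3, 37)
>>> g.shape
()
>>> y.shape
(3, 23)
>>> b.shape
(37, 37)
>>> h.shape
(37, 3)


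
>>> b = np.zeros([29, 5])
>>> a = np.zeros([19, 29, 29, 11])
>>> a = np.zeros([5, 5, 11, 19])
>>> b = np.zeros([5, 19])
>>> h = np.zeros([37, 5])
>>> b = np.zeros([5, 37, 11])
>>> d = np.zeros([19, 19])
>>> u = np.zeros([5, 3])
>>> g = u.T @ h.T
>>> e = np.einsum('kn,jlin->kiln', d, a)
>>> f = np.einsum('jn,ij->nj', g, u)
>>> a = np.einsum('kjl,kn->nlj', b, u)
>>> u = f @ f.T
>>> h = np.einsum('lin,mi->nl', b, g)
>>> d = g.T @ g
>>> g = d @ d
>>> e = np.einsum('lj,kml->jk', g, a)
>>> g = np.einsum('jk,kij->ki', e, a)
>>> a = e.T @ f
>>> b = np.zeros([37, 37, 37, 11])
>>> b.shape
(37, 37, 37, 11)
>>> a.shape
(3, 3)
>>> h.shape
(11, 5)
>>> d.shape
(37, 37)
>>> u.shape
(37, 37)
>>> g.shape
(3, 11)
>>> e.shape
(37, 3)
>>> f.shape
(37, 3)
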